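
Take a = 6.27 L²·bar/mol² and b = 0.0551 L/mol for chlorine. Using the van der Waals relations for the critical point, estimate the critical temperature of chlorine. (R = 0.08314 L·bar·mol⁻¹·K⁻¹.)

For a van der Waals gas, T_c = 8a/(27Rb).
T_c = 8×6.27/(27×0.08314×0.0551) = 50.160/0.12369 = 405.5 K

T_c ≈ 405.5 K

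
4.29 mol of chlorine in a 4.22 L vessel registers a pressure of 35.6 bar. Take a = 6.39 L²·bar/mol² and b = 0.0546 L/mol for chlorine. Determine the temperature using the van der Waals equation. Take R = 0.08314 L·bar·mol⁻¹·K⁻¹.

T = (P + a n²/V²)(V − nb)/(nR)
P + a n²/V² = 35.6 + (6.39)(4.29)²/(4.22)² = 42.204 bar
V − nb = 4.22 − (4.29)(0.0546) = 3.9858 L
T = (42.204)(3.9858)/((4.29)(0.08314)) = 471.6 K

T ≈ 471.6 K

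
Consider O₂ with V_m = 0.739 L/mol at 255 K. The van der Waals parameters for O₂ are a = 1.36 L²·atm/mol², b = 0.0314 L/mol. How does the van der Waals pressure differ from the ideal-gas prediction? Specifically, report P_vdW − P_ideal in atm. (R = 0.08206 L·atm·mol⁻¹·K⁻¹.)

ΔP ≈ -1.234 atm

Ideal: P_ideal = RT/V_m = (0.08206)(255)/0.739 = 28.3157 atm
vdW: P = RT/(V_m − b) − a/V_m² = 20.9253/0.707600 − 1.36/0.546121 = 29.5722 − 2.49029 = 27.0819 atm
ΔP = 27.0819 − 28.3157 = -1.234 atm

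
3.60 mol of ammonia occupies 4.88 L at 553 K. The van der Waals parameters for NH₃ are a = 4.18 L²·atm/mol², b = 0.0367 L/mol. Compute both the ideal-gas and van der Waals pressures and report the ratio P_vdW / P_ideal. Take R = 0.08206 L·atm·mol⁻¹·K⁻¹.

Ideal: P_ideal = nRT/V = (3.60)(0.08206)(553)/4.88 = 33.4764 atm
vdW: P = nRT/(V − nb) − a n²/V² = 163.365/4.74788 − 54.1728/23.8144 = 34.4080 − 2.27479 = 32.1332 atm
Ratio = 32.1332/33.4764 = 0.9599

P_vdW / P_ideal ≈ 0.9599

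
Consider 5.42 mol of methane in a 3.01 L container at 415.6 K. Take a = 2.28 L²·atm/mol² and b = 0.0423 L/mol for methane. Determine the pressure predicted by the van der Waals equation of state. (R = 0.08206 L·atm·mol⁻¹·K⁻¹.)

P = nRT/(V − nb) − a n²/V²
nRT/(V − nb) = (5.42)(0.08206)(415.6)/(3.01 − 5.42×0.0423) = 184.84/2.7807 = 66.472 atm
a n²/V² = (2.28)(5.42)²/(3.01)² = 7.3927 atm
P = 66.472 − 7.3927 = 59.08 atm

P ≈ 59.08 atm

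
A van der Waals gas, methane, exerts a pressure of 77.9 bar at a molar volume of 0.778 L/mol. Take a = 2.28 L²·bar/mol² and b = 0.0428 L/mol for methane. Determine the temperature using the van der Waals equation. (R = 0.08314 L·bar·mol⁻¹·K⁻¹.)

T ≈ 722.2 K

T = (P + a/V_m²)(V_m − b)/R
P + a/V_m² = 77.9 + 2.28/(0.778)² = 81.667 bar
V_m − b = 0.778 − 0.0428 = 0.73520 L/mol
T = (81.667)(0.73520)/0.08314 = 722.2 K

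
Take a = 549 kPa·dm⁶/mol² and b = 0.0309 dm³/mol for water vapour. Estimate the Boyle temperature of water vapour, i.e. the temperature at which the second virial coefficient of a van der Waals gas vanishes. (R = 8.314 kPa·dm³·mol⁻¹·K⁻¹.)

For a van der Waals gas the second virial coefficient B₂ = b − a/(RT) vanishes at T_B = a/(Rb).
T_B = 549/(8.314×0.0309) = 549/0.25690 = 2137 K

T_B ≈ 2137 K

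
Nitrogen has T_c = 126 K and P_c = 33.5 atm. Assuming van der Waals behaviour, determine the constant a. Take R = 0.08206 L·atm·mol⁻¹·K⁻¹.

From T_c = 8a/(27Rb) and P_c = a/(27b²): a = 27 R² T_c²/(64 P_c).
a = 27×(0.08206)²×(126)²/(64×33.5) = 2886.5/2144.0 = 1.346 L²·atm/mol²

a ≈ 1.346 L²·atm/mol²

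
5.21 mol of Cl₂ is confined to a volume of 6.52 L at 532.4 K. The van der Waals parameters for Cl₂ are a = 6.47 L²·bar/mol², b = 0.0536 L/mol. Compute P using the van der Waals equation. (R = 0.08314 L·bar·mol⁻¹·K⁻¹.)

P ≈ 32.82 bar

P = nRT/(V − nb) − a n²/V²
nRT/(V − nb) = (5.21)(0.08314)(532.4)/(6.52 − 5.21×0.0536) = 230.61/6.2407 = 36.953 bar
a n²/V² = (6.47)(5.21)²/(6.52)² = 4.1313 bar
P = 36.953 − 4.1313 = 32.82 bar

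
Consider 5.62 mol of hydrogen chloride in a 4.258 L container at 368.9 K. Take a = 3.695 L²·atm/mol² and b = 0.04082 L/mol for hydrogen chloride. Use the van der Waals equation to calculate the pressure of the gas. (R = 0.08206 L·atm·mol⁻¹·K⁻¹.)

P ≈ 35.79 atm

P = nRT/(V − nb) − a n²/V²
nRT/(V − nb) = (5.62)(0.08206)(368.9)/(4.258 − 5.62×0.04082) = 170.13/4.0286 = 42.231 atm
a n²/V² = (3.695)(5.62)²/(4.258)² = 6.4369 atm
P = 42.231 − 6.4369 = 35.79 atm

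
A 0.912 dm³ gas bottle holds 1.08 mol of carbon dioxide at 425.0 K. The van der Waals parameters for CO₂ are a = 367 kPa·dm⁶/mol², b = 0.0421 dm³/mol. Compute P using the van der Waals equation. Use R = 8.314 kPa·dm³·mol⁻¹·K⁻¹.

P ≈ 3889 kPa

P = nRT/(V − nb) − a n²/V²
nRT/(V − nb) = (1.08)(8.314)(425.0)/(0.912 − 1.08×0.0421) = 3816.1/0.86653 = 4403.9 kPa
a n²/V² = (367)(1.08)²/(0.912)² = 514.66 kPa
P = 4403.9 − 514.66 = 3889 kPa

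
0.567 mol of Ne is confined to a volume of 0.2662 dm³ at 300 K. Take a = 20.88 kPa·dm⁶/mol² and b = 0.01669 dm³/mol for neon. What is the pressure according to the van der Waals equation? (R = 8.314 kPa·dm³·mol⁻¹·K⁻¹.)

P ≈ 5414 kPa

P = nRT/(V − nb) − a n²/V²
nRT/(V − nb) = (0.567)(8.314)(300)/(0.2662 − 0.567×0.01669) = 1414.2/0.25674 = 5508.3 kPa
a n²/V² = (20.88)(0.567)²/(0.2662)² = 94.728 kPa
P = 5508.3 − 94.728 = 5414 kPa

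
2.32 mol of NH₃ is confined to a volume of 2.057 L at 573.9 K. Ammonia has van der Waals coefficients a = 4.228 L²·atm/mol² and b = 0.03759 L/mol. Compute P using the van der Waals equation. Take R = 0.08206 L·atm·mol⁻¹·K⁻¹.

P = nRT/(V − nb) − a n²/V²
nRT/(V − nb) = (2.32)(0.08206)(573.9)/(2.057 − 2.32×0.03759) = 109.26/1.9698 = 55.468 atm
a n²/V² = (4.228)(2.32)²/(2.057)² = 5.3783 atm
P = 55.468 − 5.3783 = 50.09 atm

P ≈ 50.09 atm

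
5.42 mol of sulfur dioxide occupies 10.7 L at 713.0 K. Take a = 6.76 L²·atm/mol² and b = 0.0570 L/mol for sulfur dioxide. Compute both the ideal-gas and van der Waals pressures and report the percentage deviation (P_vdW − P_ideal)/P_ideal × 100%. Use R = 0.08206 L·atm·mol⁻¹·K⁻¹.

Ideal: P_ideal = nRT/V = (5.42)(0.08206)(713.0)/10.7 = 29.6372 atm
vdW: P = nRT/(V − nb) − a n²/V² = 317.118/10.3911 − 198.584/114.490 = 30.5182 − 1.73451 = 28.7837 atm
% deviation = (28.7837 − 29.6372)/29.6372 × 100% = -2.88%

-2.88 %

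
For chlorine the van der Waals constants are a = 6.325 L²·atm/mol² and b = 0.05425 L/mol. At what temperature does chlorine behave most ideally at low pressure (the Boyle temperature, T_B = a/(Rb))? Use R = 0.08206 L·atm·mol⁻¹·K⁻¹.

For a van der Waals gas the second virial coefficient B₂ = b − a/(RT) vanishes at T_B = a/(Rb).
T_B = 6.325/(0.08206×0.05425) = 6.325/0.0044518 = 1421 K

T_B ≈ 1421 K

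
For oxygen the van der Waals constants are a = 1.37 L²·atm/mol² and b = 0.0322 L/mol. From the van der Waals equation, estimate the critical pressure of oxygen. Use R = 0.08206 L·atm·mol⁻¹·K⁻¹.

P_c ≈ 48.94 atm

For a van der Waals gas, P_c = a/(27b²).
P_c = 1.37/(27×(0.0322)²) = 1.37/0.027995 = 48.94 atm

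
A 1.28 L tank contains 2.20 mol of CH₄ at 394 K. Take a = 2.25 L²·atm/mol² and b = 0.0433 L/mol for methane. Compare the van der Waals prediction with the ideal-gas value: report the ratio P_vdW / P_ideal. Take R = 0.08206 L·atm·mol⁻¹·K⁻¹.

P_vdW / P_ideal ≈ 0.9608

Ideal: P_ideal = nRT/V = (2.20)(0.08206)(394)/1.28 = 55.5700 atm
vdW: P = nRT/(V − nb) − a n²/V² = 71.1296/1.18474 − 10.8900/1.63840 = 60.0382 − 6.64673 = 53.3915 atm
Ratio = 53.3915/55.5700 = 0.9608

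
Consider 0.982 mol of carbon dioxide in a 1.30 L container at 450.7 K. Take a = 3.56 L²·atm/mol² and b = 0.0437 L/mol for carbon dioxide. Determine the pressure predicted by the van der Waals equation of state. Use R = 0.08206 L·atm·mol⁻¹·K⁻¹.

P ≈ 26.86 atm

P = nRT/(V − nb) − a n²/V²
nRT/(V − nb) = (0.982)(0.08206)(450.7)/(1.30 − 0.982×0.0437) = 36.319/1.2571 = 28.891 atm
a n²/V² = (3.56)(0.982)²/(1.30)² = 2.0314 atm
P = 28.891 − 2.0314 = 26.86 atm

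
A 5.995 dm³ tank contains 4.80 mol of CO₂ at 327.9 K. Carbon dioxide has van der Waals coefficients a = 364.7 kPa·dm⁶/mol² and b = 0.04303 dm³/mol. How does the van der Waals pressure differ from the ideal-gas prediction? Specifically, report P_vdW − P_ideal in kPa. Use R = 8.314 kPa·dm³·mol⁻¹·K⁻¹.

ΔP ≈ -155.9 kPa

Ideal: P_ideal = nRT/V = (4.80)(8.314)(327.9)/5.995 = 2182.75 kPa
vdW: P = nRT/(V − nb) − a n²/V² = 13085.6/5.78846 − 8402.69/35.9400 = 2260.64 − 233.798 = 2026.84 kPa
ΔP = 2026.84 − 2182.75 = -155.9 kPa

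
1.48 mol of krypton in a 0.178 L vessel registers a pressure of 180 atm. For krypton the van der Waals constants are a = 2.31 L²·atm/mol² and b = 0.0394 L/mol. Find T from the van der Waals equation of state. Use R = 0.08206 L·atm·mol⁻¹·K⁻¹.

T ≈ 334.8 K

T = (P + a n²/V²)(V − nb)/(nR)
P + a n²/V² = 180 + (2.31)(1.48)²/(0.178)² = 339.70 atm
V − nb = 0.178 − (1.48)(0.0394) = 0.11969 L
T = (339.70)(0.11969)/((1.48)(0.08206)) = 334.8 K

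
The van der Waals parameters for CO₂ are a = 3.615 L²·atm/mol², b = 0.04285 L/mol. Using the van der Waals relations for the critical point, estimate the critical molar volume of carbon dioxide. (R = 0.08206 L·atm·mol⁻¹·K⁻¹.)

For a van der Waals gas, V_m,c = 3b.
V_m,c = 3×0.04285 = 0.1286 L/mol

V_m,c ≈ 0.1286 L/mol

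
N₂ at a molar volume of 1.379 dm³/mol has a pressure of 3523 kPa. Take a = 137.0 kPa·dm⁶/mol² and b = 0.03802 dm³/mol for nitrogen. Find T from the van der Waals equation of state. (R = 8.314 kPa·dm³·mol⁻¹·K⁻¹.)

T ≈ 579.9 K

T = (P + a/V_m²)(V_m − b)/R
P + a/V_m² = 3523 + 137.0/(1.379)² = 3595.0 kPa
V_m − b = 1.379 − 0.03802 = 1.3410 dm³/mol
T = (3595.0)(1.3410)/8.314 = 579.9 K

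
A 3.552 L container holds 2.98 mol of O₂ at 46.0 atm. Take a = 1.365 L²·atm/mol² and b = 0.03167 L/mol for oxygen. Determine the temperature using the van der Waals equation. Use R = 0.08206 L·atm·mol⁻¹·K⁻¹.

T = (P + a n²/V²)(V − nb)/(nR)
P + a n²/V² = 46.0 + (1.365)(2.98)²/(3.552)² = 46.961 atm
V − nb = 3.552 − (2.98)(0.03167) = 3.4576 L
T = (46.961)(3.4576)/((2.98)(0.08206)) = 664.0 K

T ≈ 664.0 K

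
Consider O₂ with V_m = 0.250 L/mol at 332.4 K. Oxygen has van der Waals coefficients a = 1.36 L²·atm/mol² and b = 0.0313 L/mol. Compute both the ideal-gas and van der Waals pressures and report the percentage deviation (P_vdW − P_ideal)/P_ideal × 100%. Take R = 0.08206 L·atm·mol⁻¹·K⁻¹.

-5.63 %

Ideal: P_ideal = RT/V_m = (0.08206)(332.4)/0.250 = 109.107 atm
vdW: P = RT/(V_m − b) − a/V_m² = 27.2767/0.218700 − 1.36/0.0625000 = 124.722 − 21.7600 = 102.962 atm
% deviation = (102.962 − 109.107)/109.107 × 100% = -5.63%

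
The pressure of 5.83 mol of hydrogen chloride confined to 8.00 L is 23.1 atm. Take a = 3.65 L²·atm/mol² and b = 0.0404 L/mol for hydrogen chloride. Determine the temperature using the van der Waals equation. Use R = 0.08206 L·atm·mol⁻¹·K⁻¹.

T ≈ 406.4 K

T = (P + a n²/V²)(V − nb)/(nR)
P + a n²/V² = 23.1 + (3.65)(5.83)²/(8.00)² = 25.038 atm
V − nb = 8.00 − (5.83)(0.0404) = 7.7645 L
T = (25.038)(7.7645)/((5.83)(0.08206)) = 406.4 K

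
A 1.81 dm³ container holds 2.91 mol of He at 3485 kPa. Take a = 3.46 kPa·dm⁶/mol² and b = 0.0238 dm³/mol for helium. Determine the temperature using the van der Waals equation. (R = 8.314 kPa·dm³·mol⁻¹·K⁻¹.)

T = (P + a n²/V²)(V − nb)/(nR)
P + a n²/V² = 3485 + (3.46)(2.91)²/(1.81)² = 3493.9 kPa
V − nb = 1.81 − (2.91)(0.0238) = 1.7407 dm³
T = (3493.9)(1.7407)/((2.91)(8.314)) = 251.4 K

T ≈ 251.4 K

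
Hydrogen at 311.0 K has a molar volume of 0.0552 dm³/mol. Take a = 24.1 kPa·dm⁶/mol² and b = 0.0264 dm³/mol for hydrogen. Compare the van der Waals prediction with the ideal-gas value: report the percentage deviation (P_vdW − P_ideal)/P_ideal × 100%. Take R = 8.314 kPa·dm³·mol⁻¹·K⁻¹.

74.78 %

Ideal: P_ideal = RT/V_m = (8.314)(311.0)/0.0552 = 46841.6 kPa
vdW: P = RT/(V_m − b) − a/V_m² = 2585.65/0.0288000 − 24.1/0.00304704 = 89779.5 − 7909.32 = 81870.2 kPa
% deviation = (81870.2 − 46841.6)/46841.6 × 100% = 74.78%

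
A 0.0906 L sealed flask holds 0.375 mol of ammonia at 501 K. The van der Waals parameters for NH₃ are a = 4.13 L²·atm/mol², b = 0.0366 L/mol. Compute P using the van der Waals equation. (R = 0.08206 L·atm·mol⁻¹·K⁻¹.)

P ≈ 129.8 atm

P = nRT/(V − nb) − a n²/V²
nRT/(V − nb) = (0.375)(0.08206)(501)/(0.0906 − 0.375×0.0366) = 15.417/0.076875 = 200.55 atm
a n²/V² = (4.13)(0.375)²/(0.0906)² = 70.755 atm
P = 200.55 − 70.755 = 129.8 atm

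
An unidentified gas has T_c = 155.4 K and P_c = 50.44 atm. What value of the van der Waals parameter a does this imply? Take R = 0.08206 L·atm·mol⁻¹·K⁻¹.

From T_c = 8a/(27Rb) and P_c = a/(27b²): a = 27 R² T_c²/(64 P_c).
a = 27×(0.08206)²×(155.4)²/(64×50.44) = 4390.6/3228.2 = 1.360 L²·atm/mol²

a ≈ 1.360 L²·atm/mol²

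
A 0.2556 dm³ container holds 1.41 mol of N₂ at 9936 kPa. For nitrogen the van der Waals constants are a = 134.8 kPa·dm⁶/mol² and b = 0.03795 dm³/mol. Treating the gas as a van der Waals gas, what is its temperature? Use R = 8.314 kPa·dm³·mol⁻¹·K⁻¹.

T ≈ 242.0 K

T = (P + a n²/V²)(V − nb)/(nR)
P + a n²/V² = 9936 + (134.8)(1.41)²/(0.2556)² = 14038 kPa
V − nb = 0.2556 − (1.41)(0.03795) = 0.20209 dm³
T = (14038)(0.20209)/((1.41)(8.314)) = 242.0 K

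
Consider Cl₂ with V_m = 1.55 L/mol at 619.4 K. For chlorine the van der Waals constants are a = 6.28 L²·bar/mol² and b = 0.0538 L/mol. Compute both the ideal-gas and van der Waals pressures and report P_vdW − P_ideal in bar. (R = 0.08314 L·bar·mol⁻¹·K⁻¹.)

Ideal: P_ideal = RT/V_m = (0.08314)(619.4)/1.55 = 33.2238 bar
vdW: P = RT/(V_m − b) − a/V_m² = 51.4969/1.49620 − 6.28/2.40250 = 34.4185 − 2.61394 = 31.8046 bar
ΔP = 31.8046 − 33.2238 = -1.419 bar

ΔP ≈ -1.419 bar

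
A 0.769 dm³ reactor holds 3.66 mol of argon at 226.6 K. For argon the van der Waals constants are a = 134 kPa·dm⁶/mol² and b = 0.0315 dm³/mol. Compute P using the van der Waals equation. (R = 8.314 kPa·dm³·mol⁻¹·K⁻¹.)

P ≈ 7513 kPa

P = nRT/(V − nb) − a n²/V²
nRT/(V − nb) = (3.66)(8.314)(226.6)/(0.769 − 3.66×0.0315) = 6895.3/0.65371 = 10548 kPa
a n²/V² = (134)(3.66)²/(0.769)² = 3035.4 kPa
P = 10548 − 3035.4 = 7513 kPa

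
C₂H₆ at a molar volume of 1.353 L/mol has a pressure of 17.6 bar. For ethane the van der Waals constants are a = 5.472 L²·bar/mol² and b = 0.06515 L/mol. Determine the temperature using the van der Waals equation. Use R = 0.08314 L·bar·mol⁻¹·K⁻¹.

T = (P + a/V_m²)(V_m − b)/R
P + a/V_m² = 17.6 + 5.472/(1.353)² = 20.589 bar
V_m − b = 1.353 − 0.06515 = 1.2879 L/mol
T = (20.589)(1.2879)/0.08314 = 318.9 K

T ≈ 318.9 K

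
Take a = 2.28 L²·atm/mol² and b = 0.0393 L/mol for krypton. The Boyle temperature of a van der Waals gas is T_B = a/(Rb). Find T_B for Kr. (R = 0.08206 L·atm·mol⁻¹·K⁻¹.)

T_B ≈ 707.0 K

For a van der Waals gas the second virial coefficient B₂ = b − a/(RT) vanishes at T_B = a/(Rb).
T_B = 2.28/(0.08206×0.0393) = 2.28/0.0032250 = 707.0 K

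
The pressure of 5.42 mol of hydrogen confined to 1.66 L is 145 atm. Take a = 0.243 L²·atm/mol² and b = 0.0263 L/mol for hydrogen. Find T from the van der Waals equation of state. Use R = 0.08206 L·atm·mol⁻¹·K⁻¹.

T ≈ 503.6 K

T = (P + a n²/V²)(V − nb)/(nR)
P + a n²/V² = 145 + (0.243)(5.42)²/(1.66)² = 147.59 atm
V − nb = 1.66 − (5.42)(0.0263) = 1.5175 L
T = (147.59)(1.5175)/((5.42)(0.08206)) = 503.6 K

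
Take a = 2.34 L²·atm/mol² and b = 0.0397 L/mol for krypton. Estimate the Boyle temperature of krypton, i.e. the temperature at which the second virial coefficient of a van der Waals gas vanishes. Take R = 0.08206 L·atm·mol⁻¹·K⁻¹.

T_B ≈ 718.3 K

For a van der Waals gas the second virial coefficient B₂ = b − a/(RT) vanishes at T_B = a/(Rb).
T_B = 2.34/(0.08206×0.0397) = 2.34/0.0032578 = 718.3 K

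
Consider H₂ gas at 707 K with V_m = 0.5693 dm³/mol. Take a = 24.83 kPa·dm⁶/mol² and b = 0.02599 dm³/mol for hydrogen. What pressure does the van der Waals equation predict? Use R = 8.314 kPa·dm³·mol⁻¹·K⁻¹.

P = RT/(V_m − b) − a/V_m²
RT/(V_m − b) = (8.314)(707)/(0.5693 − 0.02599) = 5878.0/0.54331 = 10819 kPa
a/V_m² = 24.83/(0.5693)² = 76.612 kPa
P = 10819 − 76.612 = 10742 kPa

P ≈ 10742 kPa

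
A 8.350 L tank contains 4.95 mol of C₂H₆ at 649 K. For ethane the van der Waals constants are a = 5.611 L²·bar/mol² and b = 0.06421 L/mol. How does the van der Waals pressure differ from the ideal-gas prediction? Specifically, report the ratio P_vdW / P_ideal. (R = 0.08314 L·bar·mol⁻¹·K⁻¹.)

Ideal: P_ideal = nRT/V = (4.95)(0.08314)(649)/8.350 = 31.9870 bar
vdW: P = nRT/(V − nb) − a n²/V² = 267.091/8.03216 − 137.484/69.7225 = 33.2527 − 1.97187 = 31.2808 bar
Ratio = 31.2808/31.9870 = 0.9779

P_vdW / P_ideal ≈ 0.9779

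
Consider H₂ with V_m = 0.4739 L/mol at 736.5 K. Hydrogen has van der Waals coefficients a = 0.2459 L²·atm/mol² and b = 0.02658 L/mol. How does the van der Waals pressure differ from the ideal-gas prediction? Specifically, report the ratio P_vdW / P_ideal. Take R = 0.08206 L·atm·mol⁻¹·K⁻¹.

P_vdW / P_ideal ≈ 1.051

Ideal: P_ideal = RT/V_m = (0.08206)(736.5)/0.4739 = 127.532 atm
vdW: P = RT/(V_m − b) − a/V_m² = 60.4372/0.447320 − 0.2459/0.224581 = 135.110 − 1.09493 = 134.015 atm
Ratio = 134.015/127.532 = 1.051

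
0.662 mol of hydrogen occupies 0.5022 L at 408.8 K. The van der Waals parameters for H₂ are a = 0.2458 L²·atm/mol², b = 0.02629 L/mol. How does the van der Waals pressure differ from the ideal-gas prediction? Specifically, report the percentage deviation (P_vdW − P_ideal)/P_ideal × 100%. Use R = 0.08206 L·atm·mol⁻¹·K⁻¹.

2.62 %

Ideal: P_ideal = nRT/V = (0.662)(0.08206)(408.8)/0.5022 = 44.2205 atm
vdW: P = nRT/(V − nb) − a n²/V² = 22.2075/0.484796 − 0.107720/0.252205 = 45.8079 − 0.427113 = 45.3808 atm
% deviation = (45.3808 − 44.2205)/44.2205 × 100% = 2.62%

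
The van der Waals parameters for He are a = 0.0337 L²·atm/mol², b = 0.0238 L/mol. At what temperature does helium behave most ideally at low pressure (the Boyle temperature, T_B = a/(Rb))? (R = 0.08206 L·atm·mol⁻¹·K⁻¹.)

For a van der Waals gas the second virial coefficient B₂ = b − a/(RT) vanishes at T_B = a/(Rb).
T_B = 0.0337/(0.08206×0.0238) = 0.0337/0.0019530 = 17.26 K

T_B ≈ 17.26 K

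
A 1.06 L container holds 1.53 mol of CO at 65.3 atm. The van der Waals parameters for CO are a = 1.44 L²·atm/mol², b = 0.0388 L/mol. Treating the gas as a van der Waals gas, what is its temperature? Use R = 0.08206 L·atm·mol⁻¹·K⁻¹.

T ≈ 544.3 K

T = (P + a n²/V²)(V − nb)/(nR)
P + a n²/V² = 65.3 + (1.44)(1.53)²/(1.06)² = 68.300 atm
V − nb = 1.06 − (1.53)(0.0388) = 1.0006 L
T = (68.300)(1.0006)/((1.53)(0.08206)) = 544.3 K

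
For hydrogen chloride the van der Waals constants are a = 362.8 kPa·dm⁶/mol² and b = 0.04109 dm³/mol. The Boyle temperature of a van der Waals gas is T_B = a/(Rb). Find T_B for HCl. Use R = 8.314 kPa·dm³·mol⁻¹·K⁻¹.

For a van der Waals gas the second virial coefficient B₂ = b − a/(RT) vanishes at T_B = a/(Rb).
T_B = 362.8/(8.314×0.04109) = 362.8/0.34162 = 1062 K

T_B ≈ 1062 K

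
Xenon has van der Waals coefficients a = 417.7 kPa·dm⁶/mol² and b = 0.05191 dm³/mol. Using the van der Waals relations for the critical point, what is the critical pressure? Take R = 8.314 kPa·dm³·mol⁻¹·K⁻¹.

P_c ≈ 5741 kPa

For a van der Waals gas, P_c = a/(27b²).
P_c = 417.7/(27×(0.05191)²) = 417.7/0.072755 = 5741 kPa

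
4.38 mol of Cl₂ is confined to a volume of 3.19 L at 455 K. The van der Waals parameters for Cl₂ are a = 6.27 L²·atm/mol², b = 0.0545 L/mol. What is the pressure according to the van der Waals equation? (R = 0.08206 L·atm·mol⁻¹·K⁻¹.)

P = nRT/(V − nb) − a n²/V²
nRT/(V − nb) = (4.38)(0.08206)(455)/(3.19 − 4.38×0.0545) = 163.54/2.9513 = 55.413 atm
a n²/V² = (6.27)(4.38)²/(3.19)² = 11.820 atm
P = 55.413 − 11.820 = 43.59 atm

P ≈ 43.59 atm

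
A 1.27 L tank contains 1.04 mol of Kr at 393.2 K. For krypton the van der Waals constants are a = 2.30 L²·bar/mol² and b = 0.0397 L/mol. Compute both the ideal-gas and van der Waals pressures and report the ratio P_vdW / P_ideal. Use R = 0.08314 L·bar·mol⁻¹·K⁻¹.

P_vdW / P_ideal ≈ 0.9760

Ideal: P_ideal = nRT/V = (1.04)(0.08314)(393.2)/1.27 = 26.7703 bar
vdW: P = nRT/(V − nb) − a n²/V² = 33.9983/1.22871 − 2.48768/1.61290 = 27.6699 − 1.54236 = 26.1275 bar
Ratio = 26.1275/26.7703 = 0.9760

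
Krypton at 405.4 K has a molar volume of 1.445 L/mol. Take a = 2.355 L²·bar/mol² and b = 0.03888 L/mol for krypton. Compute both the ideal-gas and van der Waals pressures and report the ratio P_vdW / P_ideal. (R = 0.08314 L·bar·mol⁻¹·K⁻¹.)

Ideal: P_ideal = RT/V_m = (0.08314)(405.4)/1.445 = 23.3252 bar
vdW: P = RT/(V_m − b) − a/V_m² = 33.7050/1.40612 − 2.355/2.08803 = 23.9702 − 1.12786 = 22.8423 bar
Ratio = 22.8423/23.3252 = 0.9793

P_vdW / P_ideal ≈ 0.9793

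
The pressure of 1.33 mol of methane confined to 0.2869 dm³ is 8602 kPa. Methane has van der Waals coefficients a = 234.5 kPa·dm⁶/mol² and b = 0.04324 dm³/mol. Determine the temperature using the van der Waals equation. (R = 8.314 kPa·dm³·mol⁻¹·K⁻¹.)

T ≈ 283.0 K

T = (P + a n²/V²)(V − nb)/(nR)
P + a n²/V² = 8602 + (234.5)(1.33)²/(0.2869)² = 13641 kPa
V − nb = 0.2869 − (1.33)(0.04324) = 0.22939 dm³
T = (13641)(0.22939)/((1.33)(8.314)) = 283.0 K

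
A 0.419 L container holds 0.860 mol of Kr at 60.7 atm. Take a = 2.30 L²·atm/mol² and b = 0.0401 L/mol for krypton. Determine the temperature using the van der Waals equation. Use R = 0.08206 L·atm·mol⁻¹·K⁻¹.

T = (P + a n²/V²)(V − nb)/(nR)
P + a n²/V² = 60.7 + (2.30)(0.860)²/(0.419)² = 70.389 atm
V − nb = 0.419 − (0.860)(0.0401) = 0.38451 L
T = (70.389)(0.38451)/((0.860)(0.08206)) = 383.5 K

T ≈ 383.5 K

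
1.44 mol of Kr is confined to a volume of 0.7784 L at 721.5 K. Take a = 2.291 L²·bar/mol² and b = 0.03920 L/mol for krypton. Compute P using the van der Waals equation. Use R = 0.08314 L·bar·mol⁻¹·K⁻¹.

P ≈ 111.8 bar

P = nRT/(V − nb) − a n²/V²
nRT/(V − nb) = (1.44)(0.08314)(721.5)/(0.7784 − 1.44×0.03920) = 86.379/0.72195 = 119.65 bar
a n²/V² = (2.291)(1.44)²/(0.7784)² = 7.8405 bar
P = 119.65 − 7.8405 = 111.8 bar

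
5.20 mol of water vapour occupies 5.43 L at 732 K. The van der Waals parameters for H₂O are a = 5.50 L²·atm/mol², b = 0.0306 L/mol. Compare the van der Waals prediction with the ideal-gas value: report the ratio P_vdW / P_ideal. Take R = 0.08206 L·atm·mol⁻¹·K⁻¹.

Ideal: P_ideal = nRT/V = (5.20)(0.08206)(732)/5.43 = 57.5236 atm
vdW: P = nRT/(V − nb) − a n²/V² = 312.353/5.27088 − 148.720/29.4849 = 59.2601 − 5.04394 = 54.2162 atm
Ratio = 54.2162/57.5236 = 0.9425

P_vdW / P_ideal ≈ 0.9425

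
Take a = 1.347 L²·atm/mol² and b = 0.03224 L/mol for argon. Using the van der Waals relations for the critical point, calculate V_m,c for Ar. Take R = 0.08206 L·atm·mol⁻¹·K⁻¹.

V_m,c ≈ 0.09672 L/mol

For a van der Waals gas, V_m,c = 3b.
V_m,c = 3×0.03224 = 0.09672 L/mol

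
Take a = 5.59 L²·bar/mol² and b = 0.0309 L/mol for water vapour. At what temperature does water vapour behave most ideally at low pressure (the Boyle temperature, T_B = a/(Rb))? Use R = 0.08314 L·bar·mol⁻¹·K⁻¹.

T_B ≈ 2176 K

For a van der Waals gas the second virial coefficient B₂ = b − a/(RT) vanishes at T_B = a/(Rb).
T_B = 5.59/(0.08314×0.0309) = 5.59/0.0025690 = 2176 K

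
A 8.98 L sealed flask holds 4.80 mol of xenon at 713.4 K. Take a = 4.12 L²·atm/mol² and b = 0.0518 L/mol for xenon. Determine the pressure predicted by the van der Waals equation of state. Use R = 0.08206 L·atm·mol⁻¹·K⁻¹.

P ≈ 31.01 atm

P = nRT/(V − nb) − a n²/V²
nRT/(V − nb) = (4.80)(0.08206)(713.4)/(8.98 − 4.80×0.0518) = 281.00/8.7314 = 32.183 atm
a n²/V² = (4.12)(4.80)²/(8.98)² = 1.1771 atm
P = 32.183 − 1.1771 = 31.01 atm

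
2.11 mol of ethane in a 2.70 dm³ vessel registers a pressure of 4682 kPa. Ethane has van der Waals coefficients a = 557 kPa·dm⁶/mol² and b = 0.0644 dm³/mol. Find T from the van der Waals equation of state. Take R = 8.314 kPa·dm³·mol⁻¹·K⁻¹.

T ≈ 734.1 K

T = (P + a n²/V²)(V − nb)/(nR)
P + a n²/V² = 4682 + (557)(2.11)²/(2.70)² = 5022.2 kPa
V − nb = 2.70 − (2.11)(0.0644) = 2.5641 dm³
T = (5022.2)(2.5641)/((2.11)(8.314)) = 734.1 K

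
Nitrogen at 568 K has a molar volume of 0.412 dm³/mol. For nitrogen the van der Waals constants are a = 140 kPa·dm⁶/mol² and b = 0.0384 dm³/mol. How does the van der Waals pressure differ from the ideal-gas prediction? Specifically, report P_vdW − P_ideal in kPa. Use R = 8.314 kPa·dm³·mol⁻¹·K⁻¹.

ΔP ≈ 353 kPa

Ideal: P_ideal = RT/V_m = (8.314)(568)/0.412 = 11462.0 kPa
vdW: P = RT/(V_m − b) − a/V_m² = 4722.35/0.373600 − 140/0.169744 = 12640.1 − 824.771 = 11815.3 kPa
ΔP = 11815.3 − 11462.0 = 353 kPa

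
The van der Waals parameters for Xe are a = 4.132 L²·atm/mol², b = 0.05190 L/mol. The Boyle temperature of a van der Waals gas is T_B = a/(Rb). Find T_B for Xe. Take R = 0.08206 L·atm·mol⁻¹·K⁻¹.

T_B ≈ 970.2 K

For a van der Waals gas the second virial coefficient B₂ = b − a/(RT) vanishes at T_B = a/(Rb).
T_B = 4.132/(0.08206×0.05190) = 4.132/0.0042589 = 970.2 K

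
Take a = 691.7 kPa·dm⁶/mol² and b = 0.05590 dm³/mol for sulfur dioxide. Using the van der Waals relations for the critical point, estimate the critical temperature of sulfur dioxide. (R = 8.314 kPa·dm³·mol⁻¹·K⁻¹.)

T_c ≈ 441.0 K

For a van der Waals gas, T_c = 8a/(27Rb).
T_c = 8×691.7/(27×8.314×0.05590) = 5533.6/12.548 = 441.0 K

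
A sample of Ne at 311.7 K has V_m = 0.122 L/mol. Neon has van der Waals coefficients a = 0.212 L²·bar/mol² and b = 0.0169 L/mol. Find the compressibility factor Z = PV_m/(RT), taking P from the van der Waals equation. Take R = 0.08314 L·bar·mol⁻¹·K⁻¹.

Z ≈ 1.094

P = RT/(V_m − b) − a/V_m² = (0.08314)(311.7)/(0.122 − 0.0169) − 0.212/(0.122)²
  = 25.915/0.10510 − 14.243 = 246.57 − 14.243 = 232.33 bar
Z = PV_m/(RT) = (232.33)(0.122)/((0.08314)(311.7)) = 28.344/25.915 = 1.094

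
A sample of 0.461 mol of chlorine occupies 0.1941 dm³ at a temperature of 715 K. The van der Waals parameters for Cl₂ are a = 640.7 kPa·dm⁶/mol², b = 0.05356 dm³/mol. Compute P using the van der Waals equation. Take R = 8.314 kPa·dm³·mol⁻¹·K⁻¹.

P ≈ 12562 kPa

P = nRT/(V − nb) − a n²/V²
nRT/(V − nb) = (0.461)(8.314)(715)/(0.1941 − 0.461×0.05356) = 2740.4/0.16941 = 16176 kPa
a n²/V² = (640.7)(0.461)²/(0.1941)² = 3614.1 kPa
P = 16176 − 3614.1 = 12562 kPa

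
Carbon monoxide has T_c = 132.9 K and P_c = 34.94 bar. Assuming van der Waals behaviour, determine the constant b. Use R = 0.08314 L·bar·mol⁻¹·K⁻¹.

From T_c = 8a/(27Rb) and P_c = a/(27b²): b = R T_c/(8 P_c).
b = (0.08314)(132.9)/(8×34.94) = 11.049/279.52 = 0.03953 L/mol

b ≈ 0.03953 L/mol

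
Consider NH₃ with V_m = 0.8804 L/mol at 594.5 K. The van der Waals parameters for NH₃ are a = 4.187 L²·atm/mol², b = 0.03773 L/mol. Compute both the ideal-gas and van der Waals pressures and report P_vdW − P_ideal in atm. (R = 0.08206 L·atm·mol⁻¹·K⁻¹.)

Ideal: P_ideal = RT/V_m = (0.08206)(594.5)/0.8804 = 55.4119 atm
vdW: P = RT/(V_m − b) − a/V_m² = 48.7847/0.842670 − 4.187/0.775104 = 57.8930 − 5.40186 = 52.4911 atm
ΔP = 52.4911 − 55.4119 = -2.921 atm

ΔP ≈ -2.921 atm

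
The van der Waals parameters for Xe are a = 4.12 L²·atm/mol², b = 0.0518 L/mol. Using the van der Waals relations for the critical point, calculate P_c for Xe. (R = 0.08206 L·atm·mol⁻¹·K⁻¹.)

P_c ≈ 56.87 atm

For a van der Waals gas, P_c = a/(27b²).
P_c = 4.12/(27×(0.0518)²) = 4.12/0.072447 = 56.87 atm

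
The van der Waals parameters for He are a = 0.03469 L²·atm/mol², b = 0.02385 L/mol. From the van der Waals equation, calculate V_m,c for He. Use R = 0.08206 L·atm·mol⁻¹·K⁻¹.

For a van der Waals gas, V_m,c = 3b.
V_m,c = 3×0.02385 = 0.07155 L/mol

V_m,c ≈ 0.07155 L/mol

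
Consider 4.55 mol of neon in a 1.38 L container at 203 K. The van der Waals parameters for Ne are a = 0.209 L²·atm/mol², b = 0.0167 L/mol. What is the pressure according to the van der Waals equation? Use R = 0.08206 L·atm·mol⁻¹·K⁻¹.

P = nRT/(V − nb) − a n²/V²
nRT/(V − nb) = (4.55)(0.08206)(203)/(1.38 − 4.55×0.0167) = 75.795/1.3040 = 58.125 atm
a n²/V² = (0.209)(4.55)²/(1.38)² = 2.2720 atm
P = 58.125 − 2.2720 = 55.85 atm

P ≈ 55.85 atm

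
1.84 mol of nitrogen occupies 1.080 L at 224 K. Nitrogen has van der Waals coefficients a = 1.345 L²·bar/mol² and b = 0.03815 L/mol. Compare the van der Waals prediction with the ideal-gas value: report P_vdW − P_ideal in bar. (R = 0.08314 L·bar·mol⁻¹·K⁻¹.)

Ideal: P_ideal = nRT/V = (1.84)(0.08314)(224)/1.080 = 31.7287 bar
vdW: P = nRT/(V − nb) − a n²/V² = 34.2670/1.00980 − 4.55363/1.16640 = 33.9344 − 3.90400 = 30.0304 bar
ΔP = 30.0304 − 31.7287 = -1.698 bar

ΔP ≈ -1.698 bar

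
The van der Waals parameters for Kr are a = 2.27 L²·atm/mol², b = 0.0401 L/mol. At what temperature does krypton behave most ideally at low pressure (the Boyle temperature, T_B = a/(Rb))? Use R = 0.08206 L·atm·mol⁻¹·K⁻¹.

For a van der Waals gas the second virial coefficient B₂ = b − a/(RT) vanishes at T_B = a/(Rb).
T_B = 2.27/(0.08206×0.0401) = 2.27/0.0032906 = 689.8 K

T_B ≈ 689.8 K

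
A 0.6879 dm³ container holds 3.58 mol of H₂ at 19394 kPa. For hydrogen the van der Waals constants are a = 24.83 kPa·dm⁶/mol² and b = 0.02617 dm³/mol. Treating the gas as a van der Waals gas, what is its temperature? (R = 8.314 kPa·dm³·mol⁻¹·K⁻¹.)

T ≈ 400.6 K

T = (P + a n²/V²)(V − nb)/(nR)
P + a n²/V² = 19394 + (24.83)(3.58)²/(0.6879)² = 20066 kPa
V − nb = 0.6879 − (3.58)(0.02617) = 0.59421 dm³
T = (20066)(0.59421)/((3.58)(8.314)) = 400.6 K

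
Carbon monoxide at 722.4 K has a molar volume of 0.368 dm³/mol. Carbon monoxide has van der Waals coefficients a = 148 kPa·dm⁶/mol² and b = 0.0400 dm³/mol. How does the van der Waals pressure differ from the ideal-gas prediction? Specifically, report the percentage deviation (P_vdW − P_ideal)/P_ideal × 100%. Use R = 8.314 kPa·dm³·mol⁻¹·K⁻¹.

5.50 %

Ideal: P_ideal = RT/V_m = (8.314)(722.4)/0.368 = 16320.7 kPa
vdW: P = RT/(V_m − b) − a/V_m² = 6006.03/0.328000 − 148/0.135424 = 18311.1 − 1092.86 = 17218.2 kPa
% deviation = (17218.2 − 16320.7)/16320.7 × 100% = 5.50%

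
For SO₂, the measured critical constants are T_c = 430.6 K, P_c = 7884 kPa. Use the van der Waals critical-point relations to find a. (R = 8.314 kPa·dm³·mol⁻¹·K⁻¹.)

a ≈ 685.8 kPa·dm⁶/mol²

From T_c = 8a/(27Rb) and P_c = a/(27b²): a = 27 R² T_c²/(64 P_c).
a = 27×(8.314)²×(430.6)²/(64×7884) = 346044424/504576 = 685.8 kPa·dm⁶/mol²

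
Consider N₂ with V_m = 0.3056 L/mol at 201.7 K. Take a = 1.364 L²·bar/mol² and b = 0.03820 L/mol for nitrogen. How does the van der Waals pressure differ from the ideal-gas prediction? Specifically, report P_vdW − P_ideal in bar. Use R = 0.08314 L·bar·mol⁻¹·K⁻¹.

Ideal: P_ideal = RT/V_m = (0.08314)(201.7)/0.3056 = 54.8735 bar
vdW: P = RT/(V_m − b) − a/V_m² = 16.7693/0.267400 − 1.364/0.0933914 = 62.7124 − 14.6052 = 48.1072 bar
ΔP = 48.1072 − 54.8735 = -6.766 bar

ΔP ≈ -6.766 bar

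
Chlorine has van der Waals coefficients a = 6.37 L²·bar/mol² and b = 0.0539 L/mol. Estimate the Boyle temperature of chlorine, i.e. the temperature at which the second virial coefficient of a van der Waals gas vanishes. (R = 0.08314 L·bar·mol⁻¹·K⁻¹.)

For a van der Waals gas the second virial coefficient B₂ = b − a/(RT) vanishes at T_B = a/(Rb).
T_B = 6.37/(0.08314×0.0539) = 6.37/0.0044812 = 1421 K

T_B ≈ 1421 K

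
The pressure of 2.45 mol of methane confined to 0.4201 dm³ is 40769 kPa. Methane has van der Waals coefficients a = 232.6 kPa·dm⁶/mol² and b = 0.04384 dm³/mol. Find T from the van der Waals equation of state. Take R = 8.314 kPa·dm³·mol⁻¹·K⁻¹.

T ≈ 747.3 K

T = (P + a n²/V²)(V − nb)/(nR)
P + a n²/V² = 40769 + (232.6)(2.45)²/(0.4201)² = 48680 kPa
V − nb = 0.4201 − (2.45)(0.04384) = 0.31269 dm³
T = (48680)(0.31269)/((2.45)(8.314)) = 747.3 K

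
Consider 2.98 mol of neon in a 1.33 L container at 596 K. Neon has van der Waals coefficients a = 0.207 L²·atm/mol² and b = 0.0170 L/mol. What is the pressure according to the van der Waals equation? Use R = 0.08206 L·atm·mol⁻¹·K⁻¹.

P ≈ 112.9 atm

P = nRT/(V − nb) − a n²/V²
nRT/(V − nb) = (2.98)(0.08206)(596)/(1.33 − 2.98×0.0170) = 145.75/1.2793 = 113.93 atm
a n²/V² = (0.207)(2.98)²/(1.33)² = 1.0392 atm
P = 113.93 − 1.0392 = 112.9 atm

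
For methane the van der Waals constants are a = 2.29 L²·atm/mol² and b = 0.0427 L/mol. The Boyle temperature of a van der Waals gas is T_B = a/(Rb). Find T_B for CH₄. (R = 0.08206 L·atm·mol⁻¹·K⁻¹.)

For a van der Waals gas the second virial coefficient B₂ = b − a/(RT) vanishes at T_B = a/(Rb).
T_B = 2.29/(0.08206×0.0427) = 2.29/0.0035040 = 653.5 K

T_B ≈ 653.5 K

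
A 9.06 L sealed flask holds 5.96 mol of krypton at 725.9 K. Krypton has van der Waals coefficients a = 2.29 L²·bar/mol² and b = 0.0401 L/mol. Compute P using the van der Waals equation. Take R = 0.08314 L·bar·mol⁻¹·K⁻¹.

P = nRT/(V − nb) − a n²/V²
nRT/(V − nb) = (5.96)(0.08314)(725.9)/(9.06 − 5.96×0.0401) = 359.69/8.8210 = 40.777 bar
a n²/V² = (2.29)(5.96)²/(9.06)² = 0.99100 bar
P = 40.777 − 0.99100 = 39.79 bar

P ≈ 39.79 bar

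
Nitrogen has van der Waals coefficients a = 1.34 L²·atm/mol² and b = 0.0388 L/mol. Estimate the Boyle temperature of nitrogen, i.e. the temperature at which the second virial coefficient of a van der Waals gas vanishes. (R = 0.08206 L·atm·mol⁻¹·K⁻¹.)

T_B ≈ 420.9 K

For a van der Waals gas the second virial coefficient B₂ = b − a/(RT) vanishes at T_B = a/(Rb).
T_B = 1.34/(0.08206×0.0388) = 1.34/0.0031839 = 420.9 K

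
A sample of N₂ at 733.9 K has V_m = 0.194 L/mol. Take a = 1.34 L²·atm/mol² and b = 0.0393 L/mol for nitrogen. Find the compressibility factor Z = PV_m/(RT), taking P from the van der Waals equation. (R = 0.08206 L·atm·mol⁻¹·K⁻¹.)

Z ≈ 1.139

P = RT/(V_m − b) − a/V_m² = (0.08206)(733.9)/(0.194 − 0.0393) − 1.34/(0.194)²
  = 60.224/0.15470 − 35.604 = 389.30 − 35.604 = 353.70 atm
Z = PV_m/(RT) = (353.70)(0.194)/((0.08206)(733.9)) = 68.618/60.224 = 1.139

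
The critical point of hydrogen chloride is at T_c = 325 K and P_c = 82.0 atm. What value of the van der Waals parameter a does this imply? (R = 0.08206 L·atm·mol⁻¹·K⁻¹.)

From T_c = 8a/(27Rb) and P_c = a/(27b²): a = 27 R² T_c²/(64 P_c).
a = 27×(0.08206)²×(325)²/(64×82.0) = 19204/5248.0 = 3.659 L²·atm/mol²

a ≈ 3.659 L²·atm/mol²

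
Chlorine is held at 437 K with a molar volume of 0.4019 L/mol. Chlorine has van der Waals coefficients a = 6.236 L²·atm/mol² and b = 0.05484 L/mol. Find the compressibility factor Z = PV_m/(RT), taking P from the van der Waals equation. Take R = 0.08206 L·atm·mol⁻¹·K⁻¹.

P = RT/(V_m − b) − a/V_m² = (0.08206)(437)/(0.4019 − 0.05484) − 6.236/(0.4019)²
  = 35.860/0.34706 − 38.607 = 103.33 − 38.607 = 64.72 atm
Z = PV_m/(RT) = (64.72)(0.4019)/((0.08206)(437)) = 26.011/35.860 = 0.7253

Z ≈ 0.7253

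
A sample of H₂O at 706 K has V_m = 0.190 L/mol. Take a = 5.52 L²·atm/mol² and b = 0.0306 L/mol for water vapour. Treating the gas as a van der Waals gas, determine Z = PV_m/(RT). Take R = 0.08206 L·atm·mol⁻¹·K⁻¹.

P = RT/(V_m − b) − a/V_m² = (0.08206)(706)/(0.190 − 0.0306) − 5.52/(0.190)²
  = 57.934/0.15940 − 152.91 = 363.45 − 152.91 = 210.54 atm
Z = PV_m/(RT) = (210.54)(0.190)/((0.08206)(706)) = 40.003/57.934 = 0.6905

Z ≈ 0.6905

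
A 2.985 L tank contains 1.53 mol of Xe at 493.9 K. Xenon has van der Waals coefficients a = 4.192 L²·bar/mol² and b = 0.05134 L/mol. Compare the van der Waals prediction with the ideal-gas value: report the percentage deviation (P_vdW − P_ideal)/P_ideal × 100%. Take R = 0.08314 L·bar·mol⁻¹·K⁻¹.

Ideal: P_ideal = nRT/V = (1.53)(0.08314)(493.9)/2.985 = 21.0473 bar
vdW: P = nRT/(V − nb) − a n²/V² = 62.8262/2.90645 − 9.81305/8.91023 = 21.6161 − 1.10132 = 20.5148 bar
% deviation = (20.5148 − 21.0473)/21.0473 × 100% = -2.53%

-2.53 %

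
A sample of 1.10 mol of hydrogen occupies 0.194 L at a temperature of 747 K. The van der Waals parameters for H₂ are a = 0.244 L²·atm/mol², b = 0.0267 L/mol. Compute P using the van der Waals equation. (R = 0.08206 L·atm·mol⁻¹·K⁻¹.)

P = nRT/(V − nb) − a n²/V²
nRT/(V − nb) = (1.10)(0.08206)(747)/(0.194 − 1.10×0.0267) = 67.429/0.16463 = 409.58 atm
a n²/V² = (0.244)(1.10)²/(0.194)² = 7.8446 atm
P = 409.58 − 7.8446 = 401.7 atm

P ≈ 401.7 atm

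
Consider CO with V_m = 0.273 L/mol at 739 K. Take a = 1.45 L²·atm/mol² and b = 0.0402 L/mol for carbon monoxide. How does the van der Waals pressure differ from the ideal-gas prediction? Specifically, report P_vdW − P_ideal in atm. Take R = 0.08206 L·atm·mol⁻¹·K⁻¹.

Ideal: P_ideal = RT/V_m = (0.08206)(739)/0.273 = 222.133 atm
vdW: P = RT/(V_m − b) − a/V_m² = 60.6423/0.232800 − 1.45/0.0745290 = 260.491 − 19.4555 = 241.036 atm
ΔP = 241.036 − 222.133 = 18.90 atm

ΔP ≈ 18.90 atm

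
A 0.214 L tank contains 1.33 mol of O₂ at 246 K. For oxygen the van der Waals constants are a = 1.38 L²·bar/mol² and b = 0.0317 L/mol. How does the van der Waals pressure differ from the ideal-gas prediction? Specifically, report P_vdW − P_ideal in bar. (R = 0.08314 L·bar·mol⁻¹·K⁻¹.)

ΔP ≈ -22.12 bar

Ideal: P_ideal = nRT/V = (1.33)(0.08314)(246)/0.214 = 127.111 bar
vdW: P = nRT/(V − nb) − a n²/V² = 27.2017/0.171839 − 2.44108/0.0457960 = 158.298 − 53.3033 = 104.995 bar
ΔP = 104.995 − 127.111 = -22.12 bar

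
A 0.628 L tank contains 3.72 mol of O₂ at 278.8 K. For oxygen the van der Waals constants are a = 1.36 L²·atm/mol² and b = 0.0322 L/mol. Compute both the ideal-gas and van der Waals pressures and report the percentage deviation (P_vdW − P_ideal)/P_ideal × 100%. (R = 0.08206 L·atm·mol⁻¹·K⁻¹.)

-11.64 %

Ideal: P_ideal = nRT/V = (3.72)(0.08206)(278.8)/0.628 = 135.521 atm
vdW: P = nRT/(V − nb) − a n²/V² = 85.1074/0.508216 − 18.8202/0.394384 = 167.463 − 47.7205 = 119.743 atm
% deviation = (119.743 − 135.521)/135.521 × 100% = -11.64%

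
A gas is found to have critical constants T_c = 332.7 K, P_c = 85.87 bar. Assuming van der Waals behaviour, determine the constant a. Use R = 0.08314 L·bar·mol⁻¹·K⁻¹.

a ≈ 3.759 L²·bar/mol²

From T_c = 8a/(27Rb) and P_c = a/(27b²): a = 27 R² T_c²/(64 P_c).
a = 27×(0.08314)²×(332.7)²/(64×85.87) = 20658/5495.7 = 3.759 L²·bar/mol²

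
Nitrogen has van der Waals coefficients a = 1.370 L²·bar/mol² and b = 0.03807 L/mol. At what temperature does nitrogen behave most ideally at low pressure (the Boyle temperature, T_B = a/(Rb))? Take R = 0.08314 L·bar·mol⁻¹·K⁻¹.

T_B ≈ 432.8 K

For a van der Waals gas the second virial coefficient B₂ = b − a/(RT) vanishes at T_B = a/(Rb).
T_B = 1.370/(0.08314×0.03807) = 1.370/0.0031651 = 432.8 K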